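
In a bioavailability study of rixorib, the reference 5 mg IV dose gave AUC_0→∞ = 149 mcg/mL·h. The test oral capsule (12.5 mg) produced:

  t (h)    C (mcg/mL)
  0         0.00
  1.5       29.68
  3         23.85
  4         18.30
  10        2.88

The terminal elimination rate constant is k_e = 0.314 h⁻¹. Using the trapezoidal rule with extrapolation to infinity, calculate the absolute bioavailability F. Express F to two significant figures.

Trapezoidal AUC_0→10 (oral capsule):
  [0→1.5]: (0.00+29.68)/2 × 1.5 = 22.26
  [1.5→3]: (29.68+23.85)/2 × 1.5 = 40.1475
  [3→4]: (23.85+18.30)/2 × 1 = 21.075
  [4→10]: (18.30+2.88)/2 × 6 = 63.54
  Sum = 147.0225 mcg/mL·h
Tail: C_last/k_e = 2.88/0.314 = 9.172
AUC_0→∞ (oral capsule) = 147.0225 + 9.172 = 156.1945 mcg/mL·h
F = (AUC_ev/D_ev)/(AUC_iv/D_iv) = (156.1945/12.5)/(149/5) = 12.49556/29.8 = 0.4193

F = 0.42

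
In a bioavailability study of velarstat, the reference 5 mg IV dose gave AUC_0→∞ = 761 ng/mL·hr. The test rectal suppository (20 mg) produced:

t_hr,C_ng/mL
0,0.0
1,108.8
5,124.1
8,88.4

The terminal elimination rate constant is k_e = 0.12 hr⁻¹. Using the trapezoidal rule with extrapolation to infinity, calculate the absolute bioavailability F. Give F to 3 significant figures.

F = 0.518

Trapezoidal AUC_0→8 (rectal suppository):
  [0→1]: (0.0+108.8)/2 × 1 = 54.4
  [1→5]: (108.8+124.1)/2 × 4 = 465.8
  [5→8]: (124.1+88.4)/2 × 3 = 318.75
  Sum = 838.95 ng/mL·hr
Tail: C_last/k_e = 88.4/0.12 = 736.667
AUC_0→∞ (rectal suppository) = 838.95 + 736.667 = 1575.617 ng/mL·hr
F = (AUC_ev/D_ev)/(AUC_iv/D_iv) = (1575.617/20)/(761/5) = 78.78085/152.2 = 0.5176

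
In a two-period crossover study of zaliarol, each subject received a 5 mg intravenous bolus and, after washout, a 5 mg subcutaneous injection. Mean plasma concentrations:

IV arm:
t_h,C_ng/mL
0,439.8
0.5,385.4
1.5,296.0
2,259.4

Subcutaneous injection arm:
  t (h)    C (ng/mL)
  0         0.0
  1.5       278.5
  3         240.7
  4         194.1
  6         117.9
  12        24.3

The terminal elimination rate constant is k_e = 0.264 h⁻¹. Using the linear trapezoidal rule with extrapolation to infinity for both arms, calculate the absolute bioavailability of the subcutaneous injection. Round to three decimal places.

Trapezoidal AUC_0→2 (IV):
  [0→0.5]: (439.8+385.4)/2 × 0.5 = 206.3
  [0.5→1.5]: (385.4+296.0)/2 × 1 = 340.7
  [1.5→2]: (296.0+259.4)/2 × 0.5 = 138.85
  Sum = 685.85 ng/mL·h
IV tail: 259.4/0.264 = 982.576; AUC_iv,0→∞ = 685.85 + 982.576 = 1668.426 ng/mL·h
Trapezoidal AUC_0→12 (subcutaneous injection):
  [0→1.5]: (0.0+278.5)/2 × 1.5 = 208.875
  [1.5→3]: (278.5+240.7)/2 × 1.5 = 389.4
  [3→4]: (240.7+194.1)/2 × 1 = 217.4
  [4→6]: (194.1+117.9)/2 × 2 = 312.0
  [6→12]: (117.9+24.3)/2 × 6 = 426.6
  Sum = 1554.275 ng/mL·h
subcutaneous injection tail: 24.3/0.264 = 92.045; AUC_ev,0→∞ = 1554.275 + 92.045 = 1646.32 ng/mL·h
F = (AUC_ev/D_ev)/(AUC_iv/D_iv) = (1646.32/5)/(1668.426/5) = 329.264/333.6852 = 0.9868

F = 0.987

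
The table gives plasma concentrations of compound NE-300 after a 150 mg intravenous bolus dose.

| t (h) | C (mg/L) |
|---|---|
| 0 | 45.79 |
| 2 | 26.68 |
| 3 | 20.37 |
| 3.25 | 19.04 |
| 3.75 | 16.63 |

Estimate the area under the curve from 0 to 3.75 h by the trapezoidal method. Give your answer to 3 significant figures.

Trapezoidal AUC_0→3.75:
  [0→2]: (45.79+26.68)/2 × 2 = 72.47
  [2→3]: (26.68+20.37)/2 × 1 = 23.525
  [3→3.25]: (20.37+19.04)/2 × 0.25 = 4.92625
  [3.25→3.75]: (19.04+16.63)/2 × 0.5 = 8.9175
  Sum = 109.83875 mg/L·h

AUC = 110 mg/L·h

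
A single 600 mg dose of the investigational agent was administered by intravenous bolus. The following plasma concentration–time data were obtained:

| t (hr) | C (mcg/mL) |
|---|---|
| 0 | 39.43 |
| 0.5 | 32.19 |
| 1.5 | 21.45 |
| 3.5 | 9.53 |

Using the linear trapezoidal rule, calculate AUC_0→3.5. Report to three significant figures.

AUC = 75.7 mcg/mL·hr

Trapezoidal AUC_0→3.5:
  [0→0.5]: (39.43+32.19)/2 × 0.5 = 17.905
  [0.5→1.5]: (32.19+21.45)/2 × 1 = 26.82
  [1.5→3.5]: (21.45+9.53)/2 × 2 = 30.98
  Sum = 75.705 mcg/mL·hr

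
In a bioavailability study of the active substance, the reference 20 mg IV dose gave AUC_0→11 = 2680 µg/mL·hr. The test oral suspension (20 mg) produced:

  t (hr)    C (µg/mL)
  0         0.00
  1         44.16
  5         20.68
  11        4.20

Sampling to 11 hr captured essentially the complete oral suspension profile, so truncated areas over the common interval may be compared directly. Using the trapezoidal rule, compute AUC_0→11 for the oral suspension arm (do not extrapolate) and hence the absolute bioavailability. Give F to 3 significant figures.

Trapezoidal AUC_0→11 (oral suspension):
  [0→1]: (0.00+44.16)/2 × 1 = 22.08
  [1→5]: (44.16+20.68)/2 × 4 = 129.68
  [5→11]: (20.68+4.20)/2 × 6 = 74.64
  Sum = 226.4 µg/mL·hr
F = (AUC_ev/D_ev)/(AUC_iv/D_iv) = (226.4/20)/(2680/20) = 11.32/134 = 0.0845

F = 0.0845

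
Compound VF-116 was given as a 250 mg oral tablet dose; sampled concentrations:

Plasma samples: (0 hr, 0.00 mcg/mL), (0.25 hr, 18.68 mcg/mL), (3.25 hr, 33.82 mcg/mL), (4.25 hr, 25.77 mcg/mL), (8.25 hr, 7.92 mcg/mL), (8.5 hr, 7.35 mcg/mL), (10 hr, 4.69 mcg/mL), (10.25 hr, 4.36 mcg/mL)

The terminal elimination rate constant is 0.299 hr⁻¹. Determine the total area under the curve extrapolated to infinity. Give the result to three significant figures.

Trapezoidal AUC_0→10.25:
  [0→0.25]: (0.00+18.68)/2 × 0.25 = 2.335
  [0.25→3.25]: (18.68+33.82)/2 × 3 = 78.75
  [3.25→4.25]: (33.82+25.77)/2 × 1 = 29.795
  [4.25→8.25]: (25.77+7.92)/2 × 4 = 67.38
  [8.25→8.5]: (7.92+7.35)/2 × 0.25 = 1.90875
  [8.5→10]: (7.35+4.69)/2 × 1.5 = 9.03
  [10→10.25]: (4.69+4.36)/2 × 0.25 = 1.13125
  Sum = 190.33 mcg/mL·hr
Extrapolated tail: C_last / k_e = 4.36 / 0.299 = 14.582
AUC_0→∞ = 190.33 + 14.582 = 204.912 mcg/mL·hr

AUC = 205 mcg/mL·hr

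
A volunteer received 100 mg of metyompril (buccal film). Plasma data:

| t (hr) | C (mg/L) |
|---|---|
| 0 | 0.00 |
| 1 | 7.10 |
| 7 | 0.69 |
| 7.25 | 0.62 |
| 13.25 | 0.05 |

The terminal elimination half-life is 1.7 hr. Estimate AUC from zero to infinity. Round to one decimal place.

Trapezoidal AUC_0→13.25:
  [0→1]: (0.00+7.10)/2 × 1 = 3.55
  [1→7]: (7.10+0.69)/2 × 6 = 23.37
  [7→7.25]: (0.69+0.62)/2 × 0.25 = 0.16375
  [7.25→13.25]: (0.62+0.05)/2 × 6 = 2.01
  Sum = 29.09375 mg/L·hr
k_e = ln2 / t½ = 0.693147 / 1.7 = 0.4077 hr^-1
Extrapolated tail: C_last / k_e = 0.05 / 0.4077 = 0.123
AUC_0→∞ = 29.09375 + 0.123 = 29.21675 mg/L·hr

AUC = 29.2 mg/L·hr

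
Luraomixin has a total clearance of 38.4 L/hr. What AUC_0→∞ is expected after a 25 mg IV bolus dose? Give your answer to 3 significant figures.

AUC = 0.651 mg/L·hr

AUC_0→∞ = Dose_iv / CL
        = 25 / 38.4 = 0.651042 mg/L·hr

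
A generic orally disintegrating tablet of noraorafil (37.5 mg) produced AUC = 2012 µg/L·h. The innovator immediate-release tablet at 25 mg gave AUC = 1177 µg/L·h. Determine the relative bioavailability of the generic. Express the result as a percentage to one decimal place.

F_rel = 114.0%

F_rel = (AUC_test/D_test) / (AUC_ref/D_ref)
      = (2012/37.5) / (1177/25)
      = 53.6533 / 47.08 = 1.1396 = 113.96%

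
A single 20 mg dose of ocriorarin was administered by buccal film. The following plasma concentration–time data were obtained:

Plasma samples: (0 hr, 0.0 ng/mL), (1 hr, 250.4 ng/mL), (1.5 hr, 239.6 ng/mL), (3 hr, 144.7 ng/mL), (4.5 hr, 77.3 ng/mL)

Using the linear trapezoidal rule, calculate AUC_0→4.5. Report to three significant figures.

AUC = 702 ng/mL·hr

Trapezoidal AUC_0→4.5:
  [0→1]: (0.0+250.4)/2 × 1 = 125.2
  [1→1.5]: (250.4+239.6)/2 × 0.5 = 122.5
  [1.5→3]: (239.6+144.7)/2 × 1.5 = 288.225
  [3→4.5]: (144.7+77.3)/2 × 1.5 = 166.5
  Sum = 702.425 ng/mL·hr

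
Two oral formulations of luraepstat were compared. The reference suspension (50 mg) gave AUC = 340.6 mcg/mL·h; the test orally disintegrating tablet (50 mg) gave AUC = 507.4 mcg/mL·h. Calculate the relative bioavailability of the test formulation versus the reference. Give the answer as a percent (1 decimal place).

F_rel = (AUC_test/D_test) / (AUC_ref/D_ref)
      = (507.4/50) / (340.6/50)
      = 10.148 / 6.812 = 1.4897 = 148.97%

F_rel = 149.0%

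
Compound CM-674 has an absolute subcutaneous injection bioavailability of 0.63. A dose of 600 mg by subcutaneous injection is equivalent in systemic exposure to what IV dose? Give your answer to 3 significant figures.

D_iv = 378 mg

Systemic exposure from an extravascular dose = F × D_ev, so the equivalent IV dose is F × D_ev.
D_iv = F × D_ev = 0.63 × 600 = 378 mg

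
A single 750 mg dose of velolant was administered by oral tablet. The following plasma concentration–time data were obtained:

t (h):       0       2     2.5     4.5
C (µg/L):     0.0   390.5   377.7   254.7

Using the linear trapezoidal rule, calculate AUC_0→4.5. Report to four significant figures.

Trapezoidal AUC_0→4.5:
  [0→2]: (0.0+390.5)/2 × 2 = 390.5
  [2→2.5]: (390.5+377.7)/2 × 0.5 = 192.05
  [2.5→4.5]: (377.7+254.7)/2 × 2 = 632.4
  Sum = 1214.95 µg/L·h

AUC = 1215 µg/L·h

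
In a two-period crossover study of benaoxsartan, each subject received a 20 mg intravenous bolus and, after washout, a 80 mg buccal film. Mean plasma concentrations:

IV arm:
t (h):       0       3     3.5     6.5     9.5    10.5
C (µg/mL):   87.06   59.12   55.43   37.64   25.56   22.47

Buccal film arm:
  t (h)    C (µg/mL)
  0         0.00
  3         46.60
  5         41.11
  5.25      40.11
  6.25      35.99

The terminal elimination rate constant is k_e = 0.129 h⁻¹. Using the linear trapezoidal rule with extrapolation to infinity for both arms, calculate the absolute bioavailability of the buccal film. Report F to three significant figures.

F = 0.178

Trapezoidal AUC_0→10.5 (IV):
  [0→3]: (87.06+59.12)/2 × 3 = 219.27
  [3→3.5]: (59.12+55.43)/2 × 0.5 = 28.6375
  [3.5→6.5]: (55.43+37.64)/2 × 3 = 139.605
  [6.5→9.5]: (37.64+25.56)/2 × 3 = 94.8
  [9.5→10.5]: (25.56+22.47)/2 × 1 = 24.015
  Sum = 506.3275 µg/mL·h
IV tail: 22.47/0.129 = 174.186; AUC_iv,0→∞ = 506.3275 + 174.186 = 680.5135 µg/mL·h
Trapezoidal AUC_0→6.25 (buccal film):
  [0→3]: (0.00+46.60)/2 × 3 = 69.9
  [3→5]: (46.60+41.11)/2 × 2 = 87.71
  [5→5.25]: (41.11+40.11)/2 × 0.25 = 10.1525
  [5.25→6.25]: (40.11+35.99)/2 × 1 = 38.05
  Sum = 205.8125 µg/mL·h
buccal film tail: 35.99/0.129 = 278.992; AUC_ev,0→∞ = 205.8125 + 278.992 = 484.8045 µg/mL·h
F = (AUC_ev/D_ev)/(AUC_iv/D_iv) = (484.8045/80)/(680.5135/20) = 6.06006/34.025675 = 0.1781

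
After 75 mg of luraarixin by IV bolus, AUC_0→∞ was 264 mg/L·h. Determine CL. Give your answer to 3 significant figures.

CL = Dose_iv / AUC_0→∞
   = 75 / 264 = 0.284091 L/h

CL = 0.284 L/h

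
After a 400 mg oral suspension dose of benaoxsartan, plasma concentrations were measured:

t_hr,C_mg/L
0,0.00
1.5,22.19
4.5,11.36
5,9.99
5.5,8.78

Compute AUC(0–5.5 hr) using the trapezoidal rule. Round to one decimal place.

Trapezoidal AUC_0→5.5:
  [0→1.5]: (0.00+22.19)/2 × 1.5 = 16.6425
  [1.5→4.5]: (22.19+11.36)/2 × 3 = 50.325
  [4.5→5]: (11.36+9.99)/2 × 0.5 = 5.3375
  [5→5.5]: (9.99+8.78)/2 × 0.5 = 4.6925
  Sum = 76.9975 mg/L·hr

AUC = 77.0 mg/L·hr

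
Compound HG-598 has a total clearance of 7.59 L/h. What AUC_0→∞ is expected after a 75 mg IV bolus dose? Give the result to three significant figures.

AUC = 9.88 mg/L·h

AUC_0→∞ = Dose_iv / CL
        = 75 / 7.59 = 9.88142 mg/L·h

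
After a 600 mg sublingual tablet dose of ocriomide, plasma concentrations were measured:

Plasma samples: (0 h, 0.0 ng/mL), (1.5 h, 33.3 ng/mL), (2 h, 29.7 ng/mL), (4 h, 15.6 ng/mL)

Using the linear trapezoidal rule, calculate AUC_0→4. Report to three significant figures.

AUC = 86.0 ng/mL·h

Trapezoidal AUC_0→4:
  [0→1.5]: (0.0+33.3)/2 × 1.5 = 24.975
  [1.5→2]: (33.3+29.7)/2 × 0.5 = 15.75
  [2→4]: (29.7+15.6)/2 × 2 = 45.3
  Sum = 86.025 ng/mL·h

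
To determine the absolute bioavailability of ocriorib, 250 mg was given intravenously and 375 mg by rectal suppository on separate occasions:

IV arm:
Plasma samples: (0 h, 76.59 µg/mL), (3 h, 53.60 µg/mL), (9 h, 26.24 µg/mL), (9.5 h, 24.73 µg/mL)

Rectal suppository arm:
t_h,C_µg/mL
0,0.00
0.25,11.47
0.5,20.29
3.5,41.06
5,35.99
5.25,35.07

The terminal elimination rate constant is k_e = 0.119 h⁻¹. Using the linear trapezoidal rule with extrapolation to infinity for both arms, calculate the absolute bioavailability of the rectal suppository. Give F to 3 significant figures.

F = 0.467

Trapezoidal AUC_0→9.5 (IV):
  [0→3]: (76.59+53.60)/2 × 3 = 195.285
  [3→9]: (53.60+26.24)/2 × 6 = 239.52
  [9→9.5]: (26.24+24.73)/2 × 0.5 = 12.7425
  Sum = 447.5475 µg/mL·h
IV tail: 24.73/0.119 = 207.815; AUC_iv,0→∞ = 447.5475 + 207.815 = 655.3625 µg/mL·h
Trapezoidal AUC_0→5.25 (rectal suppository):
  [0→0.25]: (0.00+11.47)/2 × 0.25 = 1.43375
  [0.25→0.5]: (11.47+20.29)/2 × 0.25 = 3.97
  [0.5→3.5]: (20.29+41.06)/2 × 3 = 92.025
  [3.5→5]: (41.06+35.99)/2 × 1.5 = 57.7875
  [5→5.25]: (35.99+35.07)/2 × 0.25 = 8.8825
  Sum = 164.09875 µg/mL·h
rectal suppository tail: 35.07/0.119 = 294.706; AUC_ev,0→∞ = 164.09875 + 294.706 = 458.80475 µg/mL·h
F = (AUC_ev/D_ev)/(AUC_iv/D_iv) = (458.80475/375)/(655.3625/250) = 1.22348/2.62145 = 0.4667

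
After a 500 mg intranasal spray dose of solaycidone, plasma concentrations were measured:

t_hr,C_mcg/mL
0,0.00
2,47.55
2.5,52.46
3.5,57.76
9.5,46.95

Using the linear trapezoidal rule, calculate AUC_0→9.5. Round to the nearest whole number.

AUC = 442 mcg/mL·hr

Trapezoidal AUC_0→9.5:
  [0→2]: (0.00+47.55)/2 × 2 = 47.55
  [2→2.5]: (47.55+52.46)/2 × 0.5 = 25.0025
  [2.5→3.5]: (52.46+57.76)/2 × 1 = 55.11
  [3.5→9.5]: (57.76+46.95)/2 × 6 = 314.13
  Sum = 441.7925 mcg/mL·hr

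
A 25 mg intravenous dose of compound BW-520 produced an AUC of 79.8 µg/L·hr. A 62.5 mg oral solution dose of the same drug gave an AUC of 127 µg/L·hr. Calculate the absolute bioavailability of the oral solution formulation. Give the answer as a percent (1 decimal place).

F = (AUC_ev / D_ev) / (AUC_iv / D_iv)
  = (127/62.5) / (79.8/25)
  = 2.032 / 3.192 = 0.6366
  = 63.66%

F = 63.7%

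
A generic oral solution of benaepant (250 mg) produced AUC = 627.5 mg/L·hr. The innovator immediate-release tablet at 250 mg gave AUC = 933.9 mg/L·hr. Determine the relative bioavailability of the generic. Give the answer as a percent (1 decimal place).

F_rel = (AUC_test/D_test) / (AUC_ref/D_ref)
      = (627.5/250) / (933.9/250)
      = 2.51 / 3.7356 = 0.6719 = 67.19%

F_rel = 67.2%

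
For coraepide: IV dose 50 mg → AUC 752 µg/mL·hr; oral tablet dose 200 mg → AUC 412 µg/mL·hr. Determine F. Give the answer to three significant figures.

F = (AUC_ev / D_ev) / (AUC_iv / D_iv)
  = (412/200) / (752/50)
  = 2.06 / 15.04 = 0.1370

F = 0.137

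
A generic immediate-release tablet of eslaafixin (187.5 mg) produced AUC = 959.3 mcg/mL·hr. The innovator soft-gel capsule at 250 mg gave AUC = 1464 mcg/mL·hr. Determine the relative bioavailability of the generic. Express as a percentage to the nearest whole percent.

F_rel = 87%

F_rel = (AUC_test/D_test) / (AUC_ref/D_ref)
      = (959.3/187.5) / (1464/250)
      = 5.11627 / 5.856 = 0.8737 = 87.37%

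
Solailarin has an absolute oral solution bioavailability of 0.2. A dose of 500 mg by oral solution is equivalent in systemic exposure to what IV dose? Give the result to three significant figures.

Systemic exposure from an extravascular dose = F × D_ev, so the equivalent IV dose is F × D_ev.
D_iv = F × D_ev = 0.2 × 500 = 100 mg

D_iv = 100 mg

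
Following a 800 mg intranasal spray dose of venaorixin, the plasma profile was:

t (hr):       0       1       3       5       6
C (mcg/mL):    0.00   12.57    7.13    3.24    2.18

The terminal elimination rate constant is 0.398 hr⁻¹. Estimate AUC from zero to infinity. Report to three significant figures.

AUC = 44.5 mcg/mL·hr

Trapezoidal AUC_0→6:
  [0→1]: (0.00+12.57)/2 × 1 = 6.285
  [1→3]: (12.57+7.13)/2 × 2 = 19.7
  [3→5]: (7.13+3.24)/2 × 2 = 10.37
  [5→6]: (3.24+2.18)/2 × 1 = 2.71
  Sum = 39.065 mcg/mL·hr
Extrapolated tail: C_last / k_e = 2.18 / 0.398 = 5.477
AUC_0→∞ = 39.065 + 5.477 = 44.542 mcg/mL·hr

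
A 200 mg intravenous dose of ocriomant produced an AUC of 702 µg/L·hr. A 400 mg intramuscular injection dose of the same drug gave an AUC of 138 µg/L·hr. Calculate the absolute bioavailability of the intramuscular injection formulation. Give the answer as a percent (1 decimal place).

F = (AUC_ev / D_ev) / (AUC_iv / D_iv)
  = (138/400) / (702/200)
  = 0.345 / 3.51 = 0.0983
  = 9.83%

F = 9.8%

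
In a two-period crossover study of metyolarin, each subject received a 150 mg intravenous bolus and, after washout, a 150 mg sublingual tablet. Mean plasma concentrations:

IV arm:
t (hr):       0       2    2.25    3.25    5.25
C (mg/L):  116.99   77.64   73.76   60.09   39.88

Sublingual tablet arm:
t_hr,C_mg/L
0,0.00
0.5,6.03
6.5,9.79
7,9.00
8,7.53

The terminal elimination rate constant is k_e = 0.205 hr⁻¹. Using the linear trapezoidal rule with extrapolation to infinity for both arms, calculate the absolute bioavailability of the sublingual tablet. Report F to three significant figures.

F = 0.172

Trapezoidal AUC_0→5.25 (IV):
  [0→2]: (116.99+77.64)/2 × 2 = 194.63
  [2→2.25]: (77.64+73.76)/2 × 0.25 = 18.925
  [2.25→3.25]: (73.76+60.09)/2 × 1 = 66.925
  [3.25→5.25]: (60.09+39.88)/2 × 2 = 99.97
  Sum = 380.45 mg/L·hr
IV tail: 39.88/0.205 = 194.537; AUC_iv,0→∞ = 380.45 + 194.537 = 574.987 mg/L·hr
Trapezoidal AUC_0→8 (sublingual tablet):
  [0→0.5]: (0.00+6.03)/2 × 0.5 = 1.5075
  [0.5→6.5]: (6.03+9.79)/2 × 6 = 47.46
  [6.5→7]: (9.79+9.00)/2 × 0.5 = 4.6975
  [7→8]: (9.00+7.53)/2 × 1 = 8.265
  Sum = 61.93 mg/L·hr
sublingual tablet tail: 7.53/0.205 = 36.732; AUC_ev,0→∞ = 61.93 + 36.732 = 98.662 mg/L·hr
F = (AUC_ev/D_ev)/(AUC_iv/D_iv) = (98.662/150)/(574.987/150) = 0.657747/3.83325 = 0.1716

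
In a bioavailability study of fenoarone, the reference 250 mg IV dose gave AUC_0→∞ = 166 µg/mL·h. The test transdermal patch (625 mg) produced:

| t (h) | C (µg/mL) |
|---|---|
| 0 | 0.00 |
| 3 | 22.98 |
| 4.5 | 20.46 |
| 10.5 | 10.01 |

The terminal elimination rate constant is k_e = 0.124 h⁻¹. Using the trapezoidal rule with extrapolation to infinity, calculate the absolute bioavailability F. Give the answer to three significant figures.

F = 0.576

Trapezoidal AUC_0→10.5 (transdermal patch):
  [0→3]: (0.00+22.98)/2 × 3 = 34.47
  [3→4.5]: (22.98+20.46)/2 × 1.5 = 32.58
  [4.5→10.5]: (20.46+10.01)/2 × 6 = 91.41
  Sum = 158.46 µg/mL·h
Tail: C_last/k_e = 10.01/0.124 = 80.726
AUC_0→∞ (transdermal patch) = 158.46 + 80.726 = 239.186 µg/mL·h
F = (AUC_ev/D_ev)/(AUC_iv/D_iv) = (239.186/625)/(166/250) = 0.3826976/0.664 = 0.5764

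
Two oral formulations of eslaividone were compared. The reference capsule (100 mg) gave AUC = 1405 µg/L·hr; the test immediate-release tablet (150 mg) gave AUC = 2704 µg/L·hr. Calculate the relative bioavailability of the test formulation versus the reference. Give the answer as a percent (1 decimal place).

F_rel = 128.3%

F_rel = (AUC_test/D_test) / (AUC_ref/D_ref)
      = (2704/150) / (1405/100)
      = 18.0267 / 14.05 = 1.2830 = 128.30%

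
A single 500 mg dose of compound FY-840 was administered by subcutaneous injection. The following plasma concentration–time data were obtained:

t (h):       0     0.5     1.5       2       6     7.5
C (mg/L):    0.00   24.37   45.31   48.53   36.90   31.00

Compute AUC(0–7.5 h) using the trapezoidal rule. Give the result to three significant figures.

AUC = 286 mg/L·h

Trapezoidal AUC_0→7.5:
  [0→0.5]: (0.00+24.37)/2 × 0.5 = 6.0925
  [0.5→1.5]: (24.37+45.31)/2 × 1 = 34.84
  [1.5→2]: (45.31+48.53)/2 × 0.5 = 23.46
  [2→6]: (48.53+36.90)/2 × 4 = 170.86
  [6→7.5]: (36.90+31.00)/2 × 1.5 = 50.925
  Sum = 286.1775 mg/L·h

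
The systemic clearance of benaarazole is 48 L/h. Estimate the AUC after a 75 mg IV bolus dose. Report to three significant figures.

AUC_0→∞ = Dose_iv / CL
        = 75 / 48 = 1.5625 mg/L·h

AUC = 1.56 mg/L·h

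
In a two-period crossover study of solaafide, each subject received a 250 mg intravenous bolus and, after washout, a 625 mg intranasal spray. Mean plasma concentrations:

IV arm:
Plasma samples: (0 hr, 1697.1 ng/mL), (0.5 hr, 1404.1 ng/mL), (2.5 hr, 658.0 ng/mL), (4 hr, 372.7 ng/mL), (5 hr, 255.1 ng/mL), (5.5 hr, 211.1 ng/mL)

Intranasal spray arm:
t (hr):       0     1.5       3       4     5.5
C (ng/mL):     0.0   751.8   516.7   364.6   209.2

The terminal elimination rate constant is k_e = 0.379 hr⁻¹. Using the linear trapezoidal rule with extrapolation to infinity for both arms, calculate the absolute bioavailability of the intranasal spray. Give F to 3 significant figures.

F = 0.256

Trapezoidal AUC_0→5.5 (IV):
  [0→0.5]: (1697.1+1404.1)/2 × 0.5 = 775.3
  [0.5→2.5]: (1404.1+658.0)/2 × 2 = 2062.1
  [2.5→4]: (658.0+372.7)/2 × 1.5 = 773.025
  [4→5]: (372.7+255.1)/2 × 1 = 313.9
  [5→5.5]: (255.1+211.1)/2 × 0.5 = 116.55
  Sum = 4040.875 ng/mL·hr
IV tail: 211.1/0.379 = 556.992; AUC_iv,0→∞ = 4040.875 + 556.992 = 4597.867 ng/mL·hr
Trapezoidal AUC_0→5.5 (intranasal spray):
  [0→1.5]: (0.0+751.8)/2 × 1.5 = 563.85
  [1.5→3]: (751.8+516.7)/2 × 1.5 = 951.375
  [3→4]: (516.7+364.6)/2 × 1 = 440.65
  [4→5.5]: (364.6+209.2)/2 × 1.5 = 430.35
  Sum = 2386.225 ng/mL·hr
intranasal spray tail: 209.2/0.379 = 551.979; AUC_ev,0→∞ = 2386.225 + 551.979 = 2938.204 ng/mL·hr
F = (AUC_ev/D_ev)/(AUC_iv/D_iv) = (2938.204/625)/(4597.867/250) = 4.7011264/18.391468 = 0.2556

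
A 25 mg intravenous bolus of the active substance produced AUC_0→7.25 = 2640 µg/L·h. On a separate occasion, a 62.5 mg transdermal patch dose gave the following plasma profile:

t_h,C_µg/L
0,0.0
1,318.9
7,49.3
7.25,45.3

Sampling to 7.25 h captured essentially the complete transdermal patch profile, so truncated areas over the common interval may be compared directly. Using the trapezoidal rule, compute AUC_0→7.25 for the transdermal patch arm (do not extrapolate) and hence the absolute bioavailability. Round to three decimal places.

Trapezoidal AUC_0→7.25 (transdermal patch):
  [0→1]: (0.0+318.9)/2 × 1 = 159.45
  [1→7]: (318.9+49.3)/2 × 6 = 1104.6
  [7→7.25]: (49.3+45.3)/2 × 0.25 = 11.825
  Sum = 1275.875 µg/L·h
F = (AUC_ev/D_ev)/(AUC_iv/D_iv) = (1275.875/62.5)/(2640/25) = 20.414/105.6 = 0.1933

F = 0.193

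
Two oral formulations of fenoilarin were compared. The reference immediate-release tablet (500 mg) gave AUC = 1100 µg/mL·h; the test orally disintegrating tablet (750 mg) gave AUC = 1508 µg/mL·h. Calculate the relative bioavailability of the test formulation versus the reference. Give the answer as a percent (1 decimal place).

F_rel = (AUC_test/D_test) / (AUC_ref/D_ref)
      = (1508/750) / (1100/500)
      = 2.01067 / 2.2 = 0.9139 = 91.39%

F_rel = 91.4%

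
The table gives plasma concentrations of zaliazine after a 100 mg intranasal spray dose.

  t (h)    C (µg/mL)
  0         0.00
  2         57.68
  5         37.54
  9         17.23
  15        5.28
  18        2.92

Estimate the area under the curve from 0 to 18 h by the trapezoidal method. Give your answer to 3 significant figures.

AUC = 390 µg/mL·h

Trapezoidal AUC_0→18:
  [0→2]: (0.00+57.68)/2 × 2 = 57.68
  [2→5]: (57.68+37.54)/2 × 3 = 142.83
  [5→9]: (37.54+17.23)/2 × 4 = 109.54
  [9→15]: (17.23+5.28)/2 × 6 = 67.53
  [15→18]: (5.28+2.92)/2 × 3 = 12.3
  Sum = 389.88 µg/mL·h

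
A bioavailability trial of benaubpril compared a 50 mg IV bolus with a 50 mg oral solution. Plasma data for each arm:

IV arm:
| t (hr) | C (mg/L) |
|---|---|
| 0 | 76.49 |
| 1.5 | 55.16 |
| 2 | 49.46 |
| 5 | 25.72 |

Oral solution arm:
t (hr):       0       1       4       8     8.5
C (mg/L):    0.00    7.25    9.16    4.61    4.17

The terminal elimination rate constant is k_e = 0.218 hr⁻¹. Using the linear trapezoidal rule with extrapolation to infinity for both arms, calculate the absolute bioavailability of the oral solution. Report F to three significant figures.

Trapezoidal AUC_0→5 (IV):
  [0→1.5]: (76.49+55.16)/2 × 1.5 = 98.7375
  [1.5→2]: (55.16+49.46)/2 × 0.5 = 26.155
  [2→5]: (49.46+25.72)/2 × 3 = 112.77
  Sum = 237.6625 mg/L·hr
IV tail: 25.72/0.218 = 117.982; AUC_iv,0→∞ = 237.6625 + 117.982 = 355.6445 mg/L·hr
Trapezoidal AUC_0→8.5 (oral solution):
  [0→1]: (0.00+7.25)/2 × 1 = 3.625
  [1→4]: (7.25+9.16)/2 × 3 = 24.615
  [4→8]: (9.16+4.61)/2 × 4 = 27.54
  [8→8.5]: (4.61+4.17)/2 × 0.5 = 2.195
  Sum = 57.975 mg/L·hr
oral solution tail: 4.17/0.218 = 19.128; AUC_ev,0→∞ = 57.975 + 19.128 = 77.103 mg/L·hr
F = (AUC_ev/D_ev)/(AUC_iv/D_iv) = (77.103/50)/(355.6445/50) = 1.54206/7.11289 = 0.2168

F = 0.217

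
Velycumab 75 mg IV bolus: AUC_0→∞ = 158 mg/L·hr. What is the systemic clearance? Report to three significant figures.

CL = Dose_iv / AUC_0→∞
   = 75 / 158 = 0.474684 L/hr

CL = 0.475 L/hr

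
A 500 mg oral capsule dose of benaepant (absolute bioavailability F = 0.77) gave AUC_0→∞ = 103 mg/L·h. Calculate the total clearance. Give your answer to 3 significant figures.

CL = 3.74 L/h

CL = F × Dose / AUC_0→∞
   = 0.77 × 500 / 103 = 3.73786 L/h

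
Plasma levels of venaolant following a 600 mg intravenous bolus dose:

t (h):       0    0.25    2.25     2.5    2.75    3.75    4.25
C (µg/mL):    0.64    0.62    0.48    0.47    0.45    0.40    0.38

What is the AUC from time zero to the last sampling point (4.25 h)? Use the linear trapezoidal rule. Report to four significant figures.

Trapezoidal AUC_0→4.25:
  [0→0.25]: (0.64+0.62)/2 × 0.25 = 0.1575
  [0.25→2.25]: (0.62+0.48)/2 × 2 = 1.1
  [2.25→2.5]: (0.48+0.47)/2 × 0.25 = 0.11875
  [2.5→2.75]: (0.47+0.45)/2 × 0.25 = 0.115
  [2.75→3.75]: (0.45+0.40)/2 × 1 = 0.425
  [3.75→4.25]: (0.40+0.38)/2 × 0.5 = 0.195
  Sum = 2.11125 µg/mL·h

AUC = 2.111 µg/mL·h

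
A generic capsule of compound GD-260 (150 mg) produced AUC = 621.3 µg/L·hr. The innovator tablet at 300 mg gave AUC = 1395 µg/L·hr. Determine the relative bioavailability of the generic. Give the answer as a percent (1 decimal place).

F_rel = 89.1%

F_rel = (AUC_test/D_test) / (AUC_ref/D_ref)
      = (621.3/150) / (1395/300)
      = 4.142 / 4.65 = 0.8908 = 89.08%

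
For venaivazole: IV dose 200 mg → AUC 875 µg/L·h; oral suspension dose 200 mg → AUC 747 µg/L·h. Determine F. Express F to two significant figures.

F = (AUC_ev / D_ev) / (AUC_iv / D_iv)
  = (747/200) / (875/200)
  = 3.735 / 4.375 = 0.8537

F = 0.85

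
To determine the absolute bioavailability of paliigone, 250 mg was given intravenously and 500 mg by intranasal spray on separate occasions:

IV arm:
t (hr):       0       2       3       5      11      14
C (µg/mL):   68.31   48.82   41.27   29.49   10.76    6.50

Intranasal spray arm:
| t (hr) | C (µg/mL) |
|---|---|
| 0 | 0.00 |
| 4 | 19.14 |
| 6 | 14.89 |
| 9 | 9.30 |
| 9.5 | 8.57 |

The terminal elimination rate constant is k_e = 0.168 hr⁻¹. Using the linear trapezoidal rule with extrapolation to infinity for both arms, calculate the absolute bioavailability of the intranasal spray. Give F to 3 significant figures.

Trapezoidal AUC_0→14 (IV):
  [0→2]: (68.31+48.82)/2 × 2 = 117.13
  [2→3]: (48.82+41.27)/2 × 1 = 45.045
  [3→5]: (41.27+29.49)/2 × 2 = 70.76
  [5→11]: (29.49+10.76)/2 × 6 = 120.75
  [11→14]: (10.76+6.50)/2 × 3 = 25.89
  Sum = 379.575 µg/mL·hr
IV tail: 6.50/0.168 = 38.690; AUC_iv,0→∞ = 379.575 + 38.690 = 418.265 µg/mL·hr
Trapezoidal AUC_0→9.5 (intranasal spray):
  [0→4]: (0.00+19.14)/2 × 4 = 38.28
  [4→6]: (19.14+14.89)/2 × 2 = 34.03
  [6→9]: (14.89+9.30)/2 × 3 = 36.285
  [9→9.5]: (9.30+8.57)/2 × 0.5 = 4.4675
  Sum = 113.0625 µg/mL·hr
intranasal spray tail: 8.57/0.168 = 51.012; AUC_ev,0→∞ = 113.0625 + 51.012 = 164.0745 µg/mL·hr
F = (AUC_ev/D_ev)/(AUC_iv/D_iv) = (164.0745/500)/(418.265/250) = 0.328149/1.67306 = 0.1961

F = 0.196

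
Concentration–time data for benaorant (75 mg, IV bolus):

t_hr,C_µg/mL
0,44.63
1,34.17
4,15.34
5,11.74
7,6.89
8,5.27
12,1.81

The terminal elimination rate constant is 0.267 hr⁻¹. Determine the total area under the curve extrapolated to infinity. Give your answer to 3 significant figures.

AUC = 173 µg/mL·hr

Trapezoidal AUC_0→12:
  [0→1]: (44.63+34.17)/2 × 1 = 39.4
  [1→4]: (34.17+15.34)/2 × 3 = 74.265
  [4→5]: (15.34+11.74)/2 × 1 = 13.54
  [5→7]: (11.74+6.89)/2 × 2 = 18.63
  [7→8]: (6.89+5.27)/2 × 1 = 6.08
  [8→12]: (5.27+1.81)/2 × 4 = 14.16
  Sum = 166.075 µg/mL·hr
Extrapolated tail: C_last / k_e = 1.81 / 0.267 = 6.779
AUC_0→∞ = 166.075 + 6.779 = 172.854 µg/mL·hr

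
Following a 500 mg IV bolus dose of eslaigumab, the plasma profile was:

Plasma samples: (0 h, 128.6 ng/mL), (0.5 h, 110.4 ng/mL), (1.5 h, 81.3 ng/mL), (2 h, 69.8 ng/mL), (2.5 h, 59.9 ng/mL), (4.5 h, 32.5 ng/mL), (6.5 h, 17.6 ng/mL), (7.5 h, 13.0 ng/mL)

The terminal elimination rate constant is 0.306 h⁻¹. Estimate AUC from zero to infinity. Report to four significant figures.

AUC = 426.1 ng/mL·h

Trapezoidal AUC_0→7.5:
  [0→0.5]: (128.6+110.4)/2 × 0.5 = 59.75
  [0.5→1.5]: (110.4+81.3)/2 × 1 = 95.85
  [1.5→2]: (81.3+69.8)/2 × 0.5 = 37.775
  [2→2.5]: (69.8+59.9)/2 × 0.5 = 32.425
  [2.5→4.5]: (59.9+32.5)/2 × 2 = 92.4
  [4.5→6.5]: (32.5+17.6)/2 × 2 = 50.1
  [6.5→7.5]: (17.6+13.0)/2 × 1 = 15.3
  Sum = 383.6 ng/mL·h
Extrapolated tail: C_last / k_e = 13.0 / 0.306 = 42.484
AUC_0→∞ = 383.6 + 42.484 = 426.084 ng/mL·h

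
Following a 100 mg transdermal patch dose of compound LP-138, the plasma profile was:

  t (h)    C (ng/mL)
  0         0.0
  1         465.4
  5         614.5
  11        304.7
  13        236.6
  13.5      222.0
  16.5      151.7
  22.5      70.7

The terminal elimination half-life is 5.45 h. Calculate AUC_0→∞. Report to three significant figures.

Trapezoidal AUC_0→22.5:
  [0→1]: (0.0+465.4)/2 × 1 = 232.7
  [1→5]: (465.4+614.5)/2 × 4 = 2159.8
  [5→11]: (614.5+304.7)/2 × 6 = 2757.6
  [11→13]: (304.7+236.6)/2 × 2 = 541.3
  [13→13.5]: (236.6+222.0)/2 × 0.5 = 114.65
  [13.5→16.5]: (222.0+151.7)/2 × 3 = 560.55
  [16.5→22.5]: (151.7+70.7)/2 × 6 = 667.2
  Sum = 7033.8 ng/mL·h
k_e = ln2 / t½ = 0.693147 / 5.45 = 0.1272 h^-1
Extrapolated tail: C_last / k_e = 70.7 / 0.1272 = 555.818
AUC_0→∞ = 7033.8 + 555.818 = 7589.618 ng/mL·h

AUC = 7590 ng/mL·h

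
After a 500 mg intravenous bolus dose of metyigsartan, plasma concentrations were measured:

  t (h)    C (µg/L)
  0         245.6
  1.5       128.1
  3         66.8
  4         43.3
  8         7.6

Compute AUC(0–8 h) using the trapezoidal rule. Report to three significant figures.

AUC = 583 µg/L·h

Trapezoidal AUC_0→8:
  [0→1.5]: (245.6+128.1)/2 × 1.5 = 280.275
  [1.5→3]: (128.1+66.8)/2 × 1.5 = 146.175
  [3→4]: (66.8+43.3)/2 × 1 = 55.05
  [4→8]: (43.3+7.6)/2 × 4 = 101.8
  Sum = 583.3 µg/L·h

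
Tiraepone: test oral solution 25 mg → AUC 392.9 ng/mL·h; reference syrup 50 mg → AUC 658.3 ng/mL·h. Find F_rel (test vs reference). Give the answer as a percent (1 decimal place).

F_rel = 119.4%

F_rel = (AUC_test/D_test) / (AUC_ref/D_ref)
      = (392.9/25) / (658.3/50)
      = 15.716 / 13.166 = 1.1937 = 119.37%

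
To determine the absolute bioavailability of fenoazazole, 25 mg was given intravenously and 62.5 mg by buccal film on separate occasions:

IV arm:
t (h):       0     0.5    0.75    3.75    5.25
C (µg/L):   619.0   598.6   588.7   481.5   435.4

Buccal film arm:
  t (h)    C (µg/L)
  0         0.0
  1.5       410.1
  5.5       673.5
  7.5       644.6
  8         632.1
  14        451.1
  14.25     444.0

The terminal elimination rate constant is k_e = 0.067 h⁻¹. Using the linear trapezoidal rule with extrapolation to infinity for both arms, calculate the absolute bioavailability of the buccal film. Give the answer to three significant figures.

F = 0.610

Trapezoidal AUC_0→5.25 (IV):
  [0→0.5]: (619.0+598.6)/2 × 0.5 = 304.4
  [0.5→0.75]: (598.6+588.7)/2 × 0.25 = 148.4125
  [0.75→3.75]: (588.7+481.5)/2 × 3 = 1605.3
  [3.75→5.25]: (481.5+435.4)/2 × 1.5 = 687.675
  Sum = 2745.7875 µg/L·h
IV tail: 435.4/0.067 = 6498.507; AUC_iv,0→∞ = 2745.7875 + 6498.507 = 9244.2945 µg/L·h
Trapezoidal AUC_0→14.25 (buccal film):
  [0→1.5]: (0.0+410.1)/2 × 1.5 = 307.575
  [1.5→5.5]: (410.1+673.5)/2 × 4 = 2167.2
  [5.5→7.5]: (673.5+644.6)/2 × 2 = 1318.1
  [7.5→8]: (644.6+632.1)/2 × 0.5 = 319.175
  [8→14]: (632.1+451.1)/2 × 6 = 3249.6
  [14→14.25]: (451.1+444.0)/2 × 0.25 = 111.8875
  Sum = 7473.5375 µg/L·h
buccal film tail: 444.0/0.067 = 6626.866; AUC_ev,0→∞ = 7473.5375 + 6626.866 = 14100.4035 µg/L·h
F = (AUC_ev/D_ev)/(AUC_iv/D_iv) = (14100.4035/62.5)/(9244.2945/25) = 225.606/369.77178 = 0.6101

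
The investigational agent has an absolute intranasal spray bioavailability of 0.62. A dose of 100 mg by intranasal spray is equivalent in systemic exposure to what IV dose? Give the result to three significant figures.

D_iv = 62.0 mg

Systemic exposure from an extravascular dose = F × D_ev, so the equivalent IV dose is F × D_ev.
D_iv = F × D_ev = 0.62 × 100 = 62 mg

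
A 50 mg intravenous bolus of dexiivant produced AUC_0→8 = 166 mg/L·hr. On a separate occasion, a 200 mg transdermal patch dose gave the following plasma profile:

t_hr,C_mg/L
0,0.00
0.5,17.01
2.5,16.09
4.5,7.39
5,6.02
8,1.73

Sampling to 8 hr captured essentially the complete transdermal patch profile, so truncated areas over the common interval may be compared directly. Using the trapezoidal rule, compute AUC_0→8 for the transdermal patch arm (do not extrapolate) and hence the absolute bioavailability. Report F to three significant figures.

F = 0.114

Trapezoidal AUC_0→8 (transdermal patch):
  [0→0.5]: (0.00+17.01)/2 × 0.5 = 4.2525
  [0.5→2.5]: (17.01+16.09)/2 × 2 = 33.1
  [2.5→4.5]: (16.09+7.39)/2 × 2 = 23.48
  [4.5→5]: (7.39+6.02)/2 × 0.5 = 3.3525
  [5→8]: (6.02+1.73)/2 × 3 = 11.625
  Sum = 75.81 mg/L·hr
F = (AUC_ev/D_ev)/(AUC_iv/D_iv) = (75.81/200)/(166/50) = 0.37905/3.32 = 0.1142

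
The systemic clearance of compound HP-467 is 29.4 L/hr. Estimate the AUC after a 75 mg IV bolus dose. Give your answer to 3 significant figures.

AUC = 2.55 mg/L·hr

AUC_0→∞ = Dose_iv / CL
        = 75 / 29.4 = 2.55102 mg/L·hr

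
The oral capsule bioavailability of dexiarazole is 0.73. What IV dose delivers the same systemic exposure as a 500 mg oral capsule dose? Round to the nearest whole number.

D_iv = 365 mg

Systemic exposure from an extravascular dose = F × D_ev, so the equivalent IV dose is F × D_ev.
D_iv = F × D_ev = 0.73 × 500 = 365 mg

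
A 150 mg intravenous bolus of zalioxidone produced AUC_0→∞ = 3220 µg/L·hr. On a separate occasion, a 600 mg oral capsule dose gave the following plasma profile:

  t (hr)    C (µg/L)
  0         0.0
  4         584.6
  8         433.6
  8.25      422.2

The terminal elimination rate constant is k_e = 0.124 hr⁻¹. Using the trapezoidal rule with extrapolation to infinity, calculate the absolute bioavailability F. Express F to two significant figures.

Trapezoidal AUC_0→8.25 (oral capsule):
  [0→4]: (0.0+584.6)/2 × 4 = 1169.2
  [4→8]: (584.6+433.6)/2 × 4 = 2036.4
  [8→8.25]: (433.6+422.2)/2 × 0.25 = 106.975
  Sum = 3312.575 µg/L·hr
Tail: C_last/k_e = 422.2/0.124 = 3404.839
AUC_0→∞ (oral capsule) = 3312.575 + 3404.839 = 6717.414 µg/L·hr
F = (AUC_ev/D_ev)/(AUC_iv/D_iv) = (6717.414/600)/(3220/150) = 11.19569/21.4667 = 0.5215

F = 0.52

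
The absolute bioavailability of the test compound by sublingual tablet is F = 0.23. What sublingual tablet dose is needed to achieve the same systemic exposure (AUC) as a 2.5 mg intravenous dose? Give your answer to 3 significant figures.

D_sublingual = 10.9 mg

For equal systemic exposure: F × D_ev = D_iv
D_ev = D_iv / F = 2.5 / 0.23 = 10.8696 mg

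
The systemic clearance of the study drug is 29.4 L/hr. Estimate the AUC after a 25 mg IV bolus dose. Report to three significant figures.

AUC_0→∞ = Dose_iv / CL
        = 25 / 29.4 = 0.85034 mg/L·hr

AUC = 0.850 mg/L·hr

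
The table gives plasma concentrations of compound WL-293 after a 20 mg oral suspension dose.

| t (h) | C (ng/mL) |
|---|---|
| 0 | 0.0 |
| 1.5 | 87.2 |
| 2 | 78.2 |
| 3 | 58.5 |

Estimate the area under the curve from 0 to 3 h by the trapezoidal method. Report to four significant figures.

AUC = 175.1 ng/mL·h

Trapezoidal AUC_0→3:
  [0→1.5]: (0.0+87.2)/2 × 1.5 = 65.4
  [1.5→2]: (87.2+78.2)/2 × 0.5 = 41.35
  [2→3]: (78.2+58.5)/2 × 1 = 68.35
  Sum = 175.1 ng/mL·h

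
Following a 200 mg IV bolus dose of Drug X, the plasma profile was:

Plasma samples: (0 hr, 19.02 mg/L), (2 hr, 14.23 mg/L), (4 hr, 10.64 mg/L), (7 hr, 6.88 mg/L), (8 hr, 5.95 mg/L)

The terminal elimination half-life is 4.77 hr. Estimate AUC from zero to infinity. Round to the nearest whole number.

AUC = 132 mg/L·hr

Trapezoidal AUC_0→8:
  [0→2]: (19.02+14.23)/2 × 2 = 33.25
  [2→4]: (14.23+10.64)/2 × 2 = 24.87
  [4→7]: (10.64+6.88)/2 × 3 = 26.28
  [7→8]: (6.88+5.95)/2 × 1 = 6.415
  Sum = 90.815 mg/L·hr
k_e = ln2 / t½ = 0.693147 / 4.77 = 0.1453 hr^-1
Extrapolated tail: C_last / k_e = 5.95 / 0.1453 = 40.950
AUC_0→∞ = 90.815 + 40.950 = 131.765 mg/L·hr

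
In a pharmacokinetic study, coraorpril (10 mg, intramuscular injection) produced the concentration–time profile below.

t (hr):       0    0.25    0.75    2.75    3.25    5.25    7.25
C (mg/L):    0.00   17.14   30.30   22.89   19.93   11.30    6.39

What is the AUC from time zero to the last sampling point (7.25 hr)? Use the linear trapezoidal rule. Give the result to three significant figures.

Trapezoidal AUC_0→7.25:
  [0→0.25]: (0.00+17.14)/2 × 0.25 = 2.1425
  [0.25→0.75]: (17.14+30.30)/2 × 0.5 = 11.86
  [0.75→2.75]: (30.30+22.89)/2 × 2 = 53.19
  [2.75→3.25]: (22.89+19.93)/2 × 0.5 = 10.705
  [3.25→5.25]: (19.93+11.30)/2 × 2 = 31.23
  [5.25→7.25]: (11.30+6.39)/2 × 2 = 17.69
  Sum = 126.8175 mg/L·hr

AUC = 127 mg/L·hr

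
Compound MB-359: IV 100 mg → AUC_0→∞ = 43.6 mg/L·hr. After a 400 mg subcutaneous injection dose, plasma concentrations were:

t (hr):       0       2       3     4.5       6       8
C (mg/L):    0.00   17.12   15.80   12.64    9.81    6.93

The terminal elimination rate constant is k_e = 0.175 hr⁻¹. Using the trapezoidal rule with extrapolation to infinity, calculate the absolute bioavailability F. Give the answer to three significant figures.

Trapezoidal AUC_0→8 (subcutaneous injection):
  [0→2]: (0.00+17.12)/2 × 2 = 17.12
  [2→3]: (17.12+15.80)/2 × 1 = 16.46
  [3→4.5]: (15.80+12.64)/2 × 1.5 = 21.33
  [4.5→6]: (12.64+9.81)/2 × 1.5 = 16.8375
  [6→8]: (9.81+6.93)/2 × 2 = 16.74
  Sum = 88.4875 mg/L·hr
Tail: C_last/k_e = 6.93/0.175 = 39.600
AUC_0→∞ (subcutaneous injection) = 88.4875 + 39.600 = 128.0875 mg/L·hr
F = (AUC_ev/D_ev)/(AUC_iv/D_iv) = (128.0875/400)/(43.6/100) = 0.32021875/0.436 = 0.7344

F = 0.734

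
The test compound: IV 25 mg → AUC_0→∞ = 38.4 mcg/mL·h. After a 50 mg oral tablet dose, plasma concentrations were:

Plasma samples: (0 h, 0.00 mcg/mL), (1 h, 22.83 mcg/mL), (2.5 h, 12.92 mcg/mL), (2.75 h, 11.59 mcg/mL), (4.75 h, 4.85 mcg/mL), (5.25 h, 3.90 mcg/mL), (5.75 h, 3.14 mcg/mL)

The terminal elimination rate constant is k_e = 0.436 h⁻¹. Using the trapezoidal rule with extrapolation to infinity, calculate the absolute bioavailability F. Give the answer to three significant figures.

F = 0.897

Trapezoidal AUC_0→5.75 (oral tablet):
  [0→1]: (0.00+22.83)/2 × 1 = 11.415
  [1→2.5]: (22.83+12.92)/2 × 1.5 = 26.8125
  [2.5→2.75]: (12.92+11.59)/2 × 0.25 = 3.06375
  [2.75→4.75]: (11.59+4.85)/2 × 2 = 16.44
  [4.75→5.25]: (4.85+3.90)/2 × 0.5 = 2.1875
  [5.25→5.75]: (3.90+3.14)/2 × 0.5 = 1.76
  Sum = 61.67875 mcg/mL·h
Tail: C_last/k_e = 3.14/0.436 = 7.202
AUC_0→∞ (oral tablet) = 61.67875 + 7.202 = 68.88075 mcg/mL·h
F = (AUC_ev/D_ev)/(AUC_iv/D_iv) = (68.88075/50)/(38.4/25) = 1.377615/1.536 = 0.8969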